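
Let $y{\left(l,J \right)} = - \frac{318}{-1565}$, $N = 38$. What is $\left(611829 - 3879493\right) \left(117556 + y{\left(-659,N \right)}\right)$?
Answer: $- \frac{601169980990112}{1565} \approx -3.8413 \cdot 10^{11}$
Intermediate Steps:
$y{\left(l,J \right)} = \frac{318}{1565}$ ($y{\left(l,J \right)} = \left(-318\right) \left(- \frac{1}{1565}\right) = \frac{318}{1565}$)
$\left(611829 - 3879493\right) \left(117556 + y{\left(-659,N \right)}\right) = \left(611829 - 3879493\right) \left(117556 + \frac{318}{1565}\right) = \left(-3267664\right) \frac{183975458}{1565} = - \frac{601169980990112}{1565}$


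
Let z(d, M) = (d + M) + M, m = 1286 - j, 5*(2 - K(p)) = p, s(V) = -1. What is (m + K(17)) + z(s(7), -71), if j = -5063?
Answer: 31023/5 ≈ 6204.6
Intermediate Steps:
K(p) = 2 - p/5
m = 6349 (m = 1286 - 1*(-5063) = 1286 + 5063 = 6349)
z(d, M) = d + 2*M (z(d, M) = (M + d) + M = d + 2*M)
(m + K(17)) + z(s(7), -71) = (6349 + (2 - ⅕*17)) + (-1 + 2*(-71)) = (6349 + (2 - 17/5)) + (-1 - 142) = (6349 - 7/5) - 143 = 31738/5 - 143 = 31023/5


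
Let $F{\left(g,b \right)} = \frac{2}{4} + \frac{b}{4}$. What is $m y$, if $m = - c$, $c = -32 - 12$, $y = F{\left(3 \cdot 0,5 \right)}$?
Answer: $77$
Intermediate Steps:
$F{\left(g,b \right)} = \frac{1}{2} + \frac{b}{4}$ ($F{\left(g,b \right)} = 2 \cdot \frac{1}{4} + b \frac{1}{4} = \frac{1}{2} + \frac{b}{4}$)
$y = \frac{7}{4}$ ($y = \frac{1}{2} + \frac{1}{4} \cdot 5 = \frac{1}{2} + \frac{5}{4} = \frac{7}{4} \approx 1.75$)
$c = -44$ ($c = -32 - 12 = -44$)
$m = 44$ ($m = \left(-1\right) \left(-44\right) = 44$)
$m y = 44 \cdot \frac{7}{4} = 77$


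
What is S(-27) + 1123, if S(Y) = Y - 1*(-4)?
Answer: 1100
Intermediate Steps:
S(Y) = 4 + Y (S(Y) = Y + 4 = 4 + Y)
S(-27) + 1123 = (4 - 27) + 1123 = -23 + 1123 = 1100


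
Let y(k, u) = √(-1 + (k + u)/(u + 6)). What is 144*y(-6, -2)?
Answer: 144*I*√3 ≈ 249.42*I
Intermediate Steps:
y(k, u) = √(-1 + (k + u)/(6 + u))
144*y(-6, -2) = 144*√((-6 - 6)/(6 - 2)) = 144*√(-12/4) = 144*√((¼)*(-12)) = 144*√(-3) = 144*(I*√3) = 144*I*√3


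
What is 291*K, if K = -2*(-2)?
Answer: 1164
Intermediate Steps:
K = 4
291*K = 291*4 = 1164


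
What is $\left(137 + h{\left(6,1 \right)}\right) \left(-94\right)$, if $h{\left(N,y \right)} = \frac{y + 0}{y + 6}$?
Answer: $- \frac{90240}{7} \approx -12891.0$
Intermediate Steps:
$h{\left(N,y \right)} = \frac{y}{6 + y}$
$\left(137 + h{\left(6,1 \right)}\right) \left(-94\right) = \left(137 + 1 \frac{1}{6 + 1}\right) \left(-94\right) = \left(137 + 1 \cdot \frac{1}{7}\right) \left(-94\right) = \left(137 + \frac{1}{7}\right) \left(-94\right) = \frac{960}{7} \left(-94\right) = - \frac{90240}{7}$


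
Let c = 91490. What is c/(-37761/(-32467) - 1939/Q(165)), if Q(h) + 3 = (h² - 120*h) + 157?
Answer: 11256352892785/111618553 ≈ 1.0085e+5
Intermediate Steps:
Q(h) = 154 + h² - 120*h (Q(h) = -3 + ((h² - 120*h) + 157) = -3 + (157 + h² - 120*h) = 154 + h² - 120*h)
c/(-37761/(-32467) - 1939/Q(165)) = 91490/(-37761/(-32467) - 1939/(154 + 165² - 120*165)) = 91490/(-37761*(-1/32467) - 1939/(154 + 27225 - 19800)) = 91490/(37761/32467 - 1939/7579) = 91490/(223237106/246067393) = 91490*(246067393/223237106) = 11256352892785/111618553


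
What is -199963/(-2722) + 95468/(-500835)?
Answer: 99888605209/1363272870 ≈ 73.271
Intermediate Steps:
-199963/(-2722) + 95468/(-500835) = -199963*(-1/2722) + 95468*(-1/500835) = 199963/2722 - 95468/500835 = 99888605209/1363272870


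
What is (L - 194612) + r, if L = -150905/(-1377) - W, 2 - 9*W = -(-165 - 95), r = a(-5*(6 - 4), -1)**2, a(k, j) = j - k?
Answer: -267678808/1377 ≈ -1.9439e+5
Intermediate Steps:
r = 81 (r = (-1 - (-5)*(6 - 4))**2 = (-1 - (-5)*2)**2 = (-1 - 1*(-10))**2 = (-1 + 10)**2 = 9**2 = 81)
W = -86/3 (W = 2/9 - (-1)*(-165 - 95)/9 = 2/9 - (-1)*(-260)/9 = 2/9 - 1/9*260 = 2/9 - 260/9 = -86/3 ≈ -28.667)
L = 190379/1377 (L = -150905/(-1377) - 1*(-86/3) = -150905*(-1/1377) + 86/3 = 150905/1377 + 86/3 = 190379/1377 ≈ 138.26)
(L - 194612) + r = (190379/1377 - 194612) + 81 = -267790345/1377 + 81 = -267678808/1377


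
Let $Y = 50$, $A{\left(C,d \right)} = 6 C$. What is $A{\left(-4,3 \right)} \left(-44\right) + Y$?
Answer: $1106$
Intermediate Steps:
$A{\left(-4,3 \right)} \left(-44\right) + Y = 6 \left(-4\right) \left(-44\right) + 50 = \left(-24\right) \left(-44\right) + 50 = 1056 + 50 = 1106$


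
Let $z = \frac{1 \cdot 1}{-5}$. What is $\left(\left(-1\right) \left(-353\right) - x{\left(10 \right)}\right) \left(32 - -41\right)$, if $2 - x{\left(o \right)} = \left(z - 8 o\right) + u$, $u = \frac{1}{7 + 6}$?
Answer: $\frac{1285311}{65} \approx 19774.0$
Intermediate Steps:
$u = \frac{1}{13} \approx 0.076923$
$z = - \frac{1}{5}$ ($z = 1 \left(- \frac{1}{5}\right) = - \frac{1}{5} \approx -0.2$)
$x{\left(o \right)} = \frac{138}{65} + 8 o$ ($x{\left(o \right)} = 2 - \left(\left(- \frac{1}{5} - 8 o\right) + \frac{1}{13}\right) = 2 - \left(- \frac{8}{65} - 8 o\right) = 2 + \left(\frac{8}{65} + 8 o\right) = \frac{138}{65} + 8 o$)
$\left(\left(-1\right) \left(-353\right) - x{\left(10 \right)}\right) \left(32 - -41\right) = \left(\left(-1\right) \left(-353\right) - \left(\frac{138}{65} + 8 \cdot 10\right)\right) \left(32 - -41\right) = \left(353 - \left(\frac{138}{65} + 80\right)\right) \left(32 + 41\right) = \left(353 - \frac{5338}{65}\right) 73 = \frac{17607}{65} \cdot 73 = \frac{1285311}{65}$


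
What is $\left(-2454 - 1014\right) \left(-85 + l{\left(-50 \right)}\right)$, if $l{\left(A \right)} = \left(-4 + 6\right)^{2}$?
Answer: $280908$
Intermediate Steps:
$l{\left(A \right)} = 4$ ($l{\left(A \right)} = 2^{2} = 4$)
$\left(-2454 - 1014\right) \left(-85 + l{\left(-50 \right)}\right) = \left(-2454 - 1014\right) \left(-85 + 4\right) = \left(-3468\right) \left(-81\right) = 280908$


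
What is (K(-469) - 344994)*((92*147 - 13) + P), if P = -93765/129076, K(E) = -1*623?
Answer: -602704921222807/129076 ≈ -4.6694e+9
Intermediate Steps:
K(E) = -623
P = -93765/129076 (P = -93765*1/129076 = -93765/129076 ≈ -0.72643)
(K(-469) - 344994)*((92*147 - 13) + P) = (-623 - 344994)*((92*147 - 13) - 93765/129076) = -345617*((13524 - 13) - 93765/129076) = -345617*(13511 - 93765/129076) = -345617*1743852071/129076 = -602704921222807/129076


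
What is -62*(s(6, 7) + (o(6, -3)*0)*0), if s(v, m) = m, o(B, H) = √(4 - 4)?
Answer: -434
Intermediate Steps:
o(B, H) = 0 (o(B, H) = √0 = 0)
-62*(s(6, 7) + (o(6, -3)*0)*0) = -62*(7 + (0*0)*0) = -62*(7 + 0*0) = -62*(7 + 0) = -62*7 = -434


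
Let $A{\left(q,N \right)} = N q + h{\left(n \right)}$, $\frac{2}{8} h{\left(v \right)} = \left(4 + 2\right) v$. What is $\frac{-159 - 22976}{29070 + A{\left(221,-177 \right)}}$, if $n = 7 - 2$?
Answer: $\frac{23135}{9927} \approx 2.3305$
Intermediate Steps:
$n = 5$
$h{\left(v \right)} = 24 v$ ($h{\left(v \right)} = 4 \left(4 + 2\right) v = 4 \cdot 6 v = 24 v$)
$A{\left(q,N \right)} = 120 + N q$ ($A{\left(q,N \right)} = N q + 24 \cdot 5 = N q + 120 = 120 + N q$)
$\frac{-159 - 22976}{29070 + A{\left(221,-177 \right)}} = \frac{-159 - 22976}{29070 + \left(120 - 39117\right)} = - \frac{23135}{29070 + \left(120 - 39117\right)} = - \frac{23135}{29070 - 38997} = - \frac{23135}{-9927} = \left(-23135\right) \left(- \frac{1}{9927}\right) = \frac{23135}{9927}$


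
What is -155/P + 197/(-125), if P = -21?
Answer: 15238/2625 ≈ 5.8050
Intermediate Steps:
-155/P + 197/(-125) = -155/(-21) + 197/(-125) = -155*(-1/21) + 197*(-1/125) = 155/21 - 197/125 = 15238/2625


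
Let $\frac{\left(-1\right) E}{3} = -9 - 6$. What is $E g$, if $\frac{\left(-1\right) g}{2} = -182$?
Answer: $16380$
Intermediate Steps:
$E = 45$ ($E = - 3 \left(-9 - 6\right) = \left(-3\right) \left(-15\right) = 45$)
$g = 364$ ($g = \left(-2\right) \left(-182\right) = 364$)
$E g = 45 \cdot 364 = 16380$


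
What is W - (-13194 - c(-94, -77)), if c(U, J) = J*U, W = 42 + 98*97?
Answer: 29980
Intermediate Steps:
W = 9548 (W = 42 + 9506 = 9548)
W - (-13194 - c(-94, -77)) = 9548 - (-13194 - (-77)*(-94)) = 9548 - (-13194 - 1*7238) = 9548 - (-13194 - 7238) = 9548 - 1*(-20432) = 9548 + 20432 = 29980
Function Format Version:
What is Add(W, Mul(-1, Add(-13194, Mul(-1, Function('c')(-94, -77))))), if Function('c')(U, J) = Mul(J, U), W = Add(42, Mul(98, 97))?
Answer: 29980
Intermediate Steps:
W = 9548 (W = Add(42, 9506) = 9548)
Add(W, Mul(-1, Add(-13194, Mul(-1, Function('c')(-94, -77))))) = Add(9548, Mul(-1, Add(-13194, Mul(-1, Mul(-77, -94))))) = Add(9548, Mul(-1, Add(-13194, Mul(-1, 7238)))) = Add(9548, Mul(-1, Add(-13194, -7238))) = Add(9548, Mul(-1, -20432)) = Add(9548, 20432) = 29980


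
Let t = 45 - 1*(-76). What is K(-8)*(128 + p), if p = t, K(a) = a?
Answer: -1992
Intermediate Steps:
t = 121 (t = 45 + 76 = 121)
p = 121
K(-8)*(128 + p) = -8*(128 + 121) = -8*249 = -1992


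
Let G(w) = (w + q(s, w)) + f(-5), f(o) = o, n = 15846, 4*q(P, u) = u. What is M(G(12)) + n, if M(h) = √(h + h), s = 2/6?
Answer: 15846 + 2*√5 ≈ 15850.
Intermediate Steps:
s = ⅓ (s = 2*(⅙) = ⅓ ≈ 0.33333)
q(P, u) = u/4
G(w) = -5 + 5*w/4 (G(w) = (w + w/4) - 5 = 5*w/4 - 5 = -5 + 5*w/4)
M(h) = √2*√h (M(h) = √(2*h) = √2*√h)
M(G(12)) + n = √2*√(-5 + (5/4)*12) + 15846 = √2*√(-5 + 15) + 15846 = √2*√10 + 15846 = 2*√5 + 15846 = 15846 + 2*√5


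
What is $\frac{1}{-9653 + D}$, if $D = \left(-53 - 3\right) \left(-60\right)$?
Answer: $- \frac{1}{6293} \approx -0.00015891$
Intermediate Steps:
$D = 3360$ ($D = \left(-56\right) \left(-60\right) = 3360$)
$\frac{1}{-9653 + D} = \frac{1}{-9653 + 3360} = \frac{1}{-6293} = - \frac{1}{6293}$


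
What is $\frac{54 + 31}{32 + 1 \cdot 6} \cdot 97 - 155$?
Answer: $\frac{2355}{38} \approx 61.974$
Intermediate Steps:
$\frac{54 + 31}{32 + 1 \cdot 6} \cdot 97 - 155 = \frac{85}{32 + 6} \cdot 97 - 155 = \frac{85}{38} \cdot 97 - 155 = \frac{8245}{38} - 155 = \frac{2355}{38}$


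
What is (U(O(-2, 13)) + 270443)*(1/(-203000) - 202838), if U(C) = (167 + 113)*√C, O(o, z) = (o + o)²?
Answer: -11181909046453563/203000 ≈ -5.5083e+10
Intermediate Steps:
O(o, z) = 4*o² (O(o, z) = (2*o)² = 4*o²)
U(C) = 280*√C
(U(O(-2, 13)) + 270443)*(1/(-203000) - 202838) = (280*√(4*(-2)²) + 270443)*(1/(-203000) - 202838) = (280*√(4*4) + 270443)*(-1/203000 - 202838) = (280*√16 + 270443)*(-41176114001/203000) = (280*4 + 270443)*(-41176114001/203000) = (1120 + 270443)*(-41176114001/203000) = 271563*(-41176114001/203000) = -11181909046453563/203000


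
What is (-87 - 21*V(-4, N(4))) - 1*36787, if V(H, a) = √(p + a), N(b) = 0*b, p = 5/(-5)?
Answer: -36874 - 21*I ≈ -36874.0 - 21.0*I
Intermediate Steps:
p = -1 (p = 5*(-⅕) = -1)
N(b) = 0
V(H, a) = √(-1 + a)
(-87 - 21*V(-4, N(4))) - 1*36787 = (-87 - 21*√(-1 + 0)) - 1*36787 = (-87 - 21*I) - 36787 = -36874 - 21*I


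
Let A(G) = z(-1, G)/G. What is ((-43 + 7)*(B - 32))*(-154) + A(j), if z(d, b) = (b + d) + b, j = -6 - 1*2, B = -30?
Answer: -2749807/8 ≈ -3.4373e+5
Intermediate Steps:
j = -8 (j = -6 - 2 = -8)
z(d, b) = d + 2*b
A(G) = (-1 + 2*G)/G
((-43 + 7)*(B - 32))*(-154) + A(j) = ((-43 + 7)*(-30 - 32))*(-154) + (2 - 1/(-8)) = -36*(-62)*(-154) + (2 - 1*(-⅛)) = 2232*(-154) + (2 + ⅛) = -343728 + 17/8 = -2749807/8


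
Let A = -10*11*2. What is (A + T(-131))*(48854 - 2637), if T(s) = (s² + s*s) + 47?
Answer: 1578264333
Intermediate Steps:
T(s) = 47 + 2*s² (T(s) = (s² + s²) + 47 = 2*s² + 47 = 47 + 2*s²)
A = -220 (A = -110*2 = -220)
(A + T(-131))*(48854 - 2637) = (-220 + (47 + 2*(-131)²))*(48854 - 2637) = (-220 + (47 + 2*17161))*46217 = (-220 + (47 + 34322))*46217 = (-220 + 34369)*46217 = 34149*46217 = 1578264333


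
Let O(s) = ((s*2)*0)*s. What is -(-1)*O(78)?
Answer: 0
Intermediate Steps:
O(s) = 0 (O(s) = ((2*s)*0)*s = 0*s = 0)
-(-1)*O(78) = -(-1)*0 = -1*0 = 0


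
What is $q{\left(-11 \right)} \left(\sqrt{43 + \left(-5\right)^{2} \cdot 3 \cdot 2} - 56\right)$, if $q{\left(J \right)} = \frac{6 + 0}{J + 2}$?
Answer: $\frac{112}{3} - \frac{2 \sqrt{193}}{3} \approx 28.072$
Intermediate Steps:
$q{\left(J \right)} = \frac{6}{2 + J}$
$q{\left(-11 \right)} \left(\sqrt{43 + \left(-5\right)^{2} \cdot 3 \cdot 2} - 56\right) = \frac{6}{2 - 11} \left(\sqrt{43 + \left(-5\right)^{2} \cdot 3 \cdot 2} - 56\right) = \frac{6}{-9} \left(\sqrt{43 + 25 \cdot 3 \cdot 2} - 56\right) = 6 \left(- \frac{1}{9}\right) \left(\sqrt{43 + 75 \cdot 2} - 56\right) = - \frac{2 \left(\sqrt{43 + 150} - 56\right)}{3} = - \frac{2 \left(\sqrt{193} - 56\right)}{3} = - \frac{2 \left(-56 + \sqrt{193}\right)}{3} = \frac{112}{3} - \frac{2 \sqrt{193}}{3}$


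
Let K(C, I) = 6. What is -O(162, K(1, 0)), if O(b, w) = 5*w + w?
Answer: -36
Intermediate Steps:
O(b, w) = 6*w
-O(162, K(1, 0)) = -6*6 = -1*36 = -36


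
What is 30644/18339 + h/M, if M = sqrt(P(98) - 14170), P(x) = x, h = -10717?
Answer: 30644/18339 + 10717*I*sqrt(3518)/7036 ≈ 1.671 + 90.343*I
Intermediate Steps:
M = 2*I*sqrt(3518) (M = sqrt(98 - 14170) = sqrt(-14072) = 2*I*sqrt(3518) ≈ 118.63*I)
30644/18339 + h/M = 30644/18339 - 10717*(-I*sqrt(3518)/7036) = 30644*(1/18339) - (-10717)*I*sqrt(3518)/7036 = 30644/18339 + 10717*I*sqrt(3518)/7036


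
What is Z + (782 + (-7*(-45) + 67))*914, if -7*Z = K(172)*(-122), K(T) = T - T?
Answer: 1063896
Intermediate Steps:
K(T) = 0
Z = 0 (Z = -0*(-122) = -⅐*0 = 0)
Z + (782 + (-7*(-45) + 67))*914 = 0 + (782 + (-7*(-45) + 67))*914 = 0 + (782 + (315 + 67))*914 = 0 + (782 + 382)*914 = 0 + 1164*914 = 0 + 1063896 = 1063896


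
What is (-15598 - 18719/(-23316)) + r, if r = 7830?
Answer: -181099969/23316 ≈ -7767.2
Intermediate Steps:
(-15598 - 18719/(-23316)) + r = (-15598 - 18719/(-23316)) + 7830 = (-15598 - 18719*(-1/23316)) + 7830 = (-15598 + 18719/23316) + 7830 = -363664249/23316 + 7830 = -181099969/23316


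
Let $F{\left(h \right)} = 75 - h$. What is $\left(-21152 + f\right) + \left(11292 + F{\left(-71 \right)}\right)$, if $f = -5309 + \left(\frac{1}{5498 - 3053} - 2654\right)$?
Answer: $- \frac{43220264}{2445} \approx -17677.0$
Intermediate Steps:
$f = - \frac{19469534}{2445}$ ($f = -5309 - \left(2654 - \frac{1}{2445}\right) = -5309 + \left(\frac{1}{2445} - 2654\right) = -5309 - \frac{6489029}{2445} = - \frac{19469534}{2445} \approx -7963.0$)
$\left(-21152 + f\right) + \left(11292 + F{\left(-71 \right)}\right) = \left(-21152 - \frac{19469534}{2445}\right) + \left(11292 + \left(75 - -71\right)\right) = - \frac{71186174}{2445} + \left(11292 + \left(75 + 71\right)\right) = - \frac{71186174}{2445} + \left(11292 + 146\right) = - \frac{71186174}{2445} + 11438 = - \frac{43220264}{2445}$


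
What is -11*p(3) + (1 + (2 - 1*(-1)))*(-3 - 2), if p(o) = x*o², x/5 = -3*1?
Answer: 1465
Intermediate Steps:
x = -15 (x = 5*(-3*1) = 5*(-3) = -15)
p(o) = -15*o²
-11*p(3) + (1 + (2 - 1*(-1)))*(-3 - 2) = -(-165)*3² + (1 + (2 - 1*(-1)))*(-3 - 2) = -(-165)*9 + (1 + (2 + 1))*(-5) = -11*(-135) + (1 + 3)*(-5) = 1485 + 4*(-5) = 1485 - 20 = 1465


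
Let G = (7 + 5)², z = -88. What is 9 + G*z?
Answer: -12663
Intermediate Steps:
G = 144 (G = 12² = 144)
9 + G*z = 9 + 144*(-88) = 9 - 12672 = -12663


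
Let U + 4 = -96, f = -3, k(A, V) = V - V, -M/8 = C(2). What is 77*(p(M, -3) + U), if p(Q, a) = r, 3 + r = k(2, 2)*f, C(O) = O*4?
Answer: -7931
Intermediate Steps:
C(O) = 4*O
M = -64 (M = -32*2 = -8*8 = -64)
k(A, V) = 0
U = -100 (U = -4 - 96 = -100)
r = -3 (r = -3 + 0*(-3) = -3 + 0 = -3)
p(Q, a) = -3
77*(p(M, -3) + U) = 77*(-3 - 100) = 77*(-103) = -7931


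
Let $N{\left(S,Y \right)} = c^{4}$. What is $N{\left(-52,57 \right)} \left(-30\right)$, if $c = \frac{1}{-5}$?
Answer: $- \frac{6}{125} \approx -0.048$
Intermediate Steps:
$c = - \frac{1}{5} \approx -0.2$
$N{\left(S,Y \right)} = \frac{1}{625}$ ($N{\left(S,Y \right)} = \left(- \frac{1}{5}\right)^{4} = \frac{1}{625}$)
$N{\left(-52,57 \right)} \left(-30\right) = \frac{1}{625} \left(-30\right) = - \frac{6}{125}$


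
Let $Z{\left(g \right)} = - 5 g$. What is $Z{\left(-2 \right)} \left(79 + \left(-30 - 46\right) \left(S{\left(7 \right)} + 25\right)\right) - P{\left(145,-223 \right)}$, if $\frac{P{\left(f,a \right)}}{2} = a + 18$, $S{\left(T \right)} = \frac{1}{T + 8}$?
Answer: $- \frac{53552}{3} \approx -17851.0$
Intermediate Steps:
$S{\left(T \right)} = \frac{1}{8 + T}$
$P{\left(f,a \right)} = 36 + 2 a$ ($P{\left(f,a \right)} = 2 \left(a + 18\right) = 2 \left(18 + a\right) = 36 + 2 a$)
$Z{\left(-2 \right)} \left(79 + \left(-30 - 46\right) \left(S{\left(7 \right)} + 25\right)\right) - P{\left(145,-223 \right)} = \left(-5\right) \left(-2\right) \left(79 + \left(-30 - 46\right) \left(\frac{1}{8 + 7} + 25\right)\right) - \left(36 + 2 \left(-223\right)\right) = 10 \left(79 - 76 \left(\frac{1}{15} + 25\right)\right) - \left(36 - 446\right) = 10 \left(79 - 76 \left(\frac{1}{15} + 25\right)\right) - -410 = 10 \left(79 - \frac{28576}{15}\right) + 410 = 10 \left(- \frac{27391}{15}\right) + 410 = - \frac{54782}{3} + 410 = - \frac{53552}{3}$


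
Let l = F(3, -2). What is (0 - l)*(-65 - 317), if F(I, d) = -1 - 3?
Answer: -1528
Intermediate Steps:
F(I, d) = -4
l = -4
(0 - l)*(-65 - 317) = (0 - 1*(-4))*(-65 - 317) = (0 + 4)*(-382) = 4*(-382) = -1528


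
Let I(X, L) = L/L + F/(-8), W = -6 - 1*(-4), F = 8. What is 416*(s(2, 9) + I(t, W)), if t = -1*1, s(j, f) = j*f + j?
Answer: 8320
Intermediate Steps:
s(j, f) = j + f*j (s(j, f) = f*j + j = j + f*j)
W = -2 (W = -6 + 4 = -2)
t = -1
I(X, L) = 0 (I(X, L) = L/L + 8/(-8) = 1 + 8*(-⅛) = 1 - 1 = 0)
416*(s(2, 9) + I(t, W)) = 416*(2*(1 + 9) + 0) = 416*(2*10 + 0) = 416*(20 + 0) = 416*20 = 8320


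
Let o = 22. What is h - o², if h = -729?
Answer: -1213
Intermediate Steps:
h - o² = -729 - 1*22² = -729 - 1*484 = -729 - 484 = -1213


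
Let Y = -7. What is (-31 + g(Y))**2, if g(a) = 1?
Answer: 900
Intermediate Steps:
(-31 + g(Y))**2 = (-31 + 1)**2 = (-30)**2 = 900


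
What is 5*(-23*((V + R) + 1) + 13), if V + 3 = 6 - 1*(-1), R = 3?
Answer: -855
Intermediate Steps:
V = 4 (V = -3 + (6 - 1*(-1)) = -3 + (6 + 1) = -3 + 7 = 4)
5*(-23*((V + R) + 1) + 13) = 5*(-23*((4 + 3) + 1) + 13) = 5*(-23*(7 + 1) + 13) = 5*(-23*8 + 13) = 5*(-184 + 13) = 5*(-171) = -855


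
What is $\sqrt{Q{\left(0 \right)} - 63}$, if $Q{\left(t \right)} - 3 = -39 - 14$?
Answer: $i \sqrt{113} \approx 10.63 i$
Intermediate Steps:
$Q{\left(t \right)} = -50$ ($Q{\left(t \right)} = 3 - 53 = -50$)
$\sqrt{Q{\left(0 \right)} - 63} = \sqrt{-50 - 63} = \sqrt{-113} = i \sqrt{113}$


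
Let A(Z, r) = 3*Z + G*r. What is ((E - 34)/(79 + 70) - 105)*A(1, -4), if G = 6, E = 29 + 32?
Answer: 327978/149 ≈ 2201.2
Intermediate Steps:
E = 61
A(Z, r) = 3*Z + 6*r
((E - 34)/(79 + 70) - 105)*A(1, -4) = ((61 - 34)/(79 + 70) - 105)*(3*1 + 6*(-4)) = (27/149 - 105)*(3 - 24) = (27*(1/149) - 105)*(-21) = (27/149 - 105)*(-21) = -15618/149*(-21) = 327978/149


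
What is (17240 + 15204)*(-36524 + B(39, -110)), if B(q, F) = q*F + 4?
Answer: -1324039640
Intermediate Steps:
B(q, F) = 4 + F*q (B(q, F) = F*q + 4 = 4 + F*q)
(17240 + 15204)*(-36524 + B(39, -110)) = (17240 + 15204)*(-36524 + (4 - 110*39)) = 32444*(-36524 + (4 - 4290)) = 32444*(-36524 - 4286) = 32444*(-40810) = -1324039640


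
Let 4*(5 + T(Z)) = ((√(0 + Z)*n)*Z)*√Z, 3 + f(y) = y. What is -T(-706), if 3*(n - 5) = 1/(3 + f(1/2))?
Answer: -2118338/3 ≈ -7.0611e+5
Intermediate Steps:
f(y) = -3 + y
n = 17/3 (n = 5 + 1/(3*(3 + (-3 + 1/2))) = 5 + 1/(3*(3 + (-3 + ½))) = 5 + 1/(3*(3 - 5/2)) = 5 + 1/(3*(½)) = 5 + (⅓)*2 = 5 + ⅔ = 17/3 ≈ 5.6667)
T(Z) = -5 + 17*Z²/12 (T(Z) = -5 + (((√(0 + Z)*(17/3))*Z)*√Z)/4 = -5 + (((√Z*(17/3))*Z)*√Z)/4 = -5 + (((17*√Z/3)*Z)*√Z)/4 = -5 + ((17*Z^(3/2)/3)*√Z)/4 = -5 + (17*Z²/3)/4 = -5 + 17*Z²/12)
-T(-706) = -(-5 + (17/12)*(-706)²) = -(-5 + (17/12)*498436) = -(-5 + 2118353/3) = -1*2118338/3 = -2118338/3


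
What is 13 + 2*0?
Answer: 13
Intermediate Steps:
13 + 2*0 = 13 + 0 = 13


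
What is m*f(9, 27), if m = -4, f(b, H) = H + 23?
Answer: -200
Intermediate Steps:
f(b, H) = 23 + H
m*f(9, 27) = -4*(23 + 27) = -4*50 = -200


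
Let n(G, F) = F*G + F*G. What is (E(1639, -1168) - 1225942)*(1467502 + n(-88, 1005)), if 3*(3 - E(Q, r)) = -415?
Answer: -4746135924044/3 ≈ -1.5820e+12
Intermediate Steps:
n(G, F) = 2*F*G
E(Q, r) = 424/3 (E(Q, r) = 3 - 1/3*(-415) = 3 + 415/3 = 424/3)
(E(1639, -1168) - 1225942)*(1467502 + n(-88, 1005)) = (424/3 - 1225942)*(1467502 + 2*1005*(-88)) = -3677402*(1467502 - 176880)/3 = -3677402/3*1290622 = -4746135924044/3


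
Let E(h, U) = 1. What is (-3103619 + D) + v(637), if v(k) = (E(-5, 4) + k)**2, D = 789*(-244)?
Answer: -2889091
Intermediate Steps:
D = -192516
v(k) = (1 + k)**2
(-3103619 + D) + v(637) = (-3103619 - 192516) + (1 + 637)**2 = -3296135 + 638**2 = -3296135 + 407044 = -2889091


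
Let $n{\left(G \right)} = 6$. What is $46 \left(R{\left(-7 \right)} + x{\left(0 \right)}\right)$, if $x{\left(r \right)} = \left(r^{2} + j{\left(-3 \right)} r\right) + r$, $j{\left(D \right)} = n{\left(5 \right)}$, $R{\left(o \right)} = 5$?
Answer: $230$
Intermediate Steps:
$j{\left(D \right)} = 6$
$x{\left(r \right)} = r^{2} + 7 r$ ($x{\left(r \right)} = \left(r^{2} + 6 r\right) + r = r^{2} + 7 r$)
$46 \left(R{\left(-7 \right)} + x{\left(0 \right)}\right) = 46 \left(5 + 0 \left(7 + 0\right)\right) = 46 \left(5 + 0 \cdot 7\right) = 46 \left(5 + 0\right) = 46 \cdot 5 = 230$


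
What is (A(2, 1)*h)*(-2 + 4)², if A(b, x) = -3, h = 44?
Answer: -528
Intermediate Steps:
(A(2, 1)*h)*(-2 + 4)² = (-3*44)*(-2 + 4)² = -132*2² = -132*4 = -528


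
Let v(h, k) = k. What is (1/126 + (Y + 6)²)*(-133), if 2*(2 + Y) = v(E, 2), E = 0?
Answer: -59869/18 ≈ -3326.1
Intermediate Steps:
Y = -1 (Y = -2 + (½)*2 = -2 + 1 = -1)
(1/126 + (Y + 6)²)*(-133) = (1/126 + (-1 + 6)²)*(-133) = (1/126 + 5²)*(-133) = (1/126 + 25)*(-133) = (3151/126)*(-133) = -59869/18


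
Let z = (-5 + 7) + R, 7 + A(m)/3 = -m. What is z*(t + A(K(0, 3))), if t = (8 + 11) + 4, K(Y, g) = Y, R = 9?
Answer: 22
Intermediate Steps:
A(m) = -21 - 3*m (A(m) = -21 + 3*(-m) = -21 - 3*m)
z = 11 (z = (-5 + 7) + 9 = 2 + 9 = 11)
t = 23 (t = 19 + 4 = 23)
z*(t + A(K(0, 3))) = 11*(23 + (-21 - 3*0)) = 11*(23 + (-21 + 0)) = 11*(23 - 21) = 11*2 = 22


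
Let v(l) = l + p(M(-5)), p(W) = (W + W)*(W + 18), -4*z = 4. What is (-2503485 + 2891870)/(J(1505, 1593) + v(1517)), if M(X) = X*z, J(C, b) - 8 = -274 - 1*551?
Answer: 77677/186 ≈ 417.62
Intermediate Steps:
z = -1 (z = -¼*4 = -1)
J(C, b) = -817 (J(C, b) = 8 + (-274 - 1*551) = 8 + (-274 - 551) = 8 - 825 = -817)
M(X) = -X (M(X) = X*(-1) = -X)
p(W) = 2*W*(18 + W) (p(W) = (2*W)*(18 + W) = 2*W*(18 + W))
v(l) = 230 + l (v(l) = l + 2*(-1*(-5))*(18 - 1*(-5)) = l + 2*5*(18 + 5) = l + 2*5*23 = l + 230 = 230 + l)
(-2503485 + 2891870)/(J(1505, 1593) + v(1517)) = (-2503485 + 2891870)/(-817 + (230 + 1517)) = 388385/(-817 + 1747) = 388385/930 = 388385*(1/930) = 77677/186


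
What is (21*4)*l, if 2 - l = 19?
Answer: -1428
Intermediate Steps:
l = -17 (l = 2 - 1*19 = 2 - 19 = -17)
(21*4)*l = (21*4)*(-17) = 84*(-17) = -1428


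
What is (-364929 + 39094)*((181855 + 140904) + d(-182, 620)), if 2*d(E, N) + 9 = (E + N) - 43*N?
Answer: -201785379645/2 ≈ -1.0089e+11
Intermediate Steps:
d(E, N) = -9/2 + E/2 - 21*N (d(E, N) = -9/2 + ((E + N) - 43*N)/2 = -9/2 + (E - 42*N)/2 = -9/2 + (E/2 - 21*N) = -9/2 + E/2 - 21*N)
(-364929 + 39094)*((181855 + 140904) + d(-182, 620)) = (-364929 + 39094)*((181855 + 140904) + (-9/2 + (½)*(-182) - 21*620)) = -325835*(322759 + (-9/2 - 91 - 13020)) = -325835*(322759 - 26231/2) = -325835*619287/2 = -201785379645/2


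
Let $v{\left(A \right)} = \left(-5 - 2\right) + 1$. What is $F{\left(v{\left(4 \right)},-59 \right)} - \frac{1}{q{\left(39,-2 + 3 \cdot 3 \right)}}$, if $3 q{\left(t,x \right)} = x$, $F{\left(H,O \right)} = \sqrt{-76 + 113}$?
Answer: $- \frac{3}{7} + \sqrt{37} \approx 5.6542$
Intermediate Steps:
$v{\left(A \right)} = -6$ ($v{\left(A \right)} = -7 + 1 = -6$)
$F{\left(H,O \right)} = \sqrt{37}$
$q{\left(t,x \right)} = \frac{x}{3}$
$F{\left(v{\left(4 \right)},-59 \right)} - \frac{1}{q{\left(39,-2 + 3 \cdot 3 \right)}} = \sqrt{37} - \frac{1}{\frac{1}{3} \left(-2 + 3 \cdot 3\right)} = \sqrt{37} - \frac{1}{\frac{1}{3} \left(-2 + 9\right)} = \sqrt{37} - \frac{1}{\frac{1}{3} \cdot 7} = \sqrt{37} - \frac{1}{\frac{7}{3}} = \sqrt{37} - \frac{3}{7} = - \frac{3}{7} + \sqrt{37}$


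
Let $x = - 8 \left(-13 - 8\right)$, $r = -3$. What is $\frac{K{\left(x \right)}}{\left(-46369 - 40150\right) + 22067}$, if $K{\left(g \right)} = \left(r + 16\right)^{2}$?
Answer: $- \frac{169}{64452} \approx -0.0026221$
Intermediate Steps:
$x = 168$ ($x = \left(-8\right) \left(-21\right) = 168$)
$K{\left(g \right)} = 169$ ($K{\left(g \right)} = \left(-3 + 16\right)^{2} = 13^{2} = 169$)
$\frac{K{\left(x \right)}}{\left(-46369 - 40150\right) + 22067} = \frac{169}{\left(-46369 - 40150\right) + 22067} = \frac{169}{-86519 + 22067} = \frac{169}{-64452} = 169 \left(- \frac{1}{64452}\right) = - \frac{169}{64452}$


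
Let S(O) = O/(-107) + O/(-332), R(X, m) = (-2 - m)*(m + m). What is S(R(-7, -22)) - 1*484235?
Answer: -4300394455/8881 ≈ -4.8422e+5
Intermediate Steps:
R(X, m) = 2*m*(-2 - m) (R(X, m) = (-2 - m)*(2*m) = 2*m*(-2 - m))
S(O) = -439*O/35524 (S(O) = O*(-1/107) + O*(-1/332) = -O/107 - O/332 = -439*O/35524)
S(R(-7, -22)) - 1*484235 = -(-439)*(-22)*(2 - 22)/17762 - 1*484235 = -(-439)*(-22)*(-20)/17762 - 484235 = -439/35524*(-880) - 484235 = 96580/8881 - 484235 = -4300394455/8881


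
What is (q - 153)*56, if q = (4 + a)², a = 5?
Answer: -4032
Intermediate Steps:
q = 81 (q = (4 + 5)² = 9² = 81)
(q - 153)*56 = (81 - 153)*56 = -72*56 = -4032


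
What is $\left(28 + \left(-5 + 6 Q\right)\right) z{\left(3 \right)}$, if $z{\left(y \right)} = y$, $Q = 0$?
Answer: $69$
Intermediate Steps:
$\left(28 + \left(-5 + 6 Q\right)\right) z{\left(3 \right)} = \left(28 + \left(-5 + 6 \cdot 0\right)\right) 3 = \left(28 + \left(-5 + 0\right)\right) 3 = \left(28 - 5\right) 3 = 23 \cdot 3 = 69$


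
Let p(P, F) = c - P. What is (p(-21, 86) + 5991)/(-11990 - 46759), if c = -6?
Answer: -2002/19583 ≈ -0.10223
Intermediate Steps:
p(P, F) = -6 - P
(p(-21, 86) + 5991)/(-11990 - 46759) = ((-6 - 1*(-21)) + 5991)/(-11990 - 46759) = ((-6 + 21) + 5991)/(-58749) = (15 + 5991)*(-1/58749) = 6006*(-1/58749) = -2002/19583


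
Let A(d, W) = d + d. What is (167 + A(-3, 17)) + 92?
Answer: 253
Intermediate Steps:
A(d, W) = 2*d
(167 + A(-3, 17)) + 92 = (167 + 2*(-3)) + 92 = (167 - 6) + 92 = 161 + 92 = 253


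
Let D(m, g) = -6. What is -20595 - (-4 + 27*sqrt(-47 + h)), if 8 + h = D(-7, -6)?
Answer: -20591 - 27*I*sqrt(61) ≈ -20591.0 - 210.88*I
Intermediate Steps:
h = -14 (h = -8 - 6 = -14)
-20595 - (-4 + 27*sqrt(-47 + h)) = -20595 - (-4 + 27*sqrt(-47 - 14)) = -20595 - (-4 + 27*sqrt(-61)) = -20595 - (-4 + 27*(I*sqrt(61))) = -20595 - (-4 + 27*I*sqrt(61)) = -20595 + (4 - 27*I*sqrt(61)) = -20591 - 27*I*sqrt(61)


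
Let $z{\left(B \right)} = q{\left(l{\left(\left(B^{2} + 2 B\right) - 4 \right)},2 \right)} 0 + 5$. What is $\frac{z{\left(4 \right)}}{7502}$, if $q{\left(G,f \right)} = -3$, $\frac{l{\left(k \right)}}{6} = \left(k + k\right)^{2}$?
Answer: $\frac{5}{7502} \approx 0.00066649$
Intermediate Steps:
$l{\left(k \right)} = 24 k^{2}$ ($l{\left(k \right)} = 6 \left(k + k\right)^{2} = 6 \left(2 k\right)^{2} = 6 \cdot 4 k^{2} = 24 k^{2}$)
$z{\left(B \right)} = 5$ ($z{\left(B \right)} = \left(-3\right) 0 + 5 = 0 + 5 = 5$)
$\frac{z{\left(4 \right)}}{7502} = \frac{5}{7502}$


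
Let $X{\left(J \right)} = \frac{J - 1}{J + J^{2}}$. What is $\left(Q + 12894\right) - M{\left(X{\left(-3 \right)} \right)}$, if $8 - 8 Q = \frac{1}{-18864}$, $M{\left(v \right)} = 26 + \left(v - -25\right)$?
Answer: $\frac{1938414337}{150912} \approx 12845.0$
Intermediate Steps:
$X{\left(J \right)} = \frac{-1 + J}{J + J^{2}}$
$M{\left(v \right)} = 51 + v$ ($M{\left(v \right)} = 26 + \left(v + 25\right) = 26 + \left(25 + v\right) = 51 + v$)
$Q = \frac{150913}{150912}$ ($Q = 1 - \frac{1}{8 \left(-18864\right)} = 1 - - \frac{1}{150912} = 1 + \frac{1}{150912} = \frac{150913}{150912} \approx 1.0$)
$\left(Q + 12894\right) - M{\left(X{\left(-3 \right)} \right)} = \left(\frac{150913}{150912} + 12894\right) - \left(51 + \frac{-1 - 3}{\left(-3\right) \left(1 - 3\right)}\right) = \frac{1946010241}{150912} - \left(51 - \frac{1}{3} \frac{1}{-2} \left(-4\right)\right) = \frac{1946010241}{150912} - \left(51 - \left(- \frac{1}{6}\right) \left(-4\right)\right) = \frac{1946010241}{150912} - \left(51 - \frac{2}{3}\right) = \frac{1946010241}{150912} - \frac{151}{3} = \frac{1938414337}{150912}$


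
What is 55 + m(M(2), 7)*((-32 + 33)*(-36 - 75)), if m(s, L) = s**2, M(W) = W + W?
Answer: -1721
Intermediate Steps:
M(W) = 2*W
55 + m(M(2), 7)*((-32 + 33)*(-36 - 75)) = 55 + (2*2)**2*((-32 + 33)*(-36 - 75)) = 55 + 4**2*(1*(-111)) = 55 + 16*(-111) = 55 - 1776 = -1721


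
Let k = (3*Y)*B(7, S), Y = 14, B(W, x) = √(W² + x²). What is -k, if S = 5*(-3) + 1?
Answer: -294*√5 ≈ -657.40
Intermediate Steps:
S = -14 (S = -15 + 1 = -14)
k = 294*√5 (k = (3*14)*√(7² + (-14)²) = 42*√(49 + 196) = 42*√245 = 42*(7*√5) = 294*√5 ≈ 657.40)
-k = -294*√5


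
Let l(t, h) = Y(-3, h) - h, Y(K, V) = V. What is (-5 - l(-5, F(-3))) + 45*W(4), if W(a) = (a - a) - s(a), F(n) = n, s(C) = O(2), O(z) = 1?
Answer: -50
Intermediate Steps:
s(C) = 1
l(t, h) = 0 (l(t, h) = h - h = 0)
W(a) = -1 (W(a) = (a - a) - 1*1 = 0 - 1 = -1)
(-5 - l(-5, F(-3))) + 45*W(4) = (-5 - 1*0) + 45*(-1) = (-5 + 0) - 45 = -5 - 45 = -50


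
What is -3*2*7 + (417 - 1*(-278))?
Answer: 653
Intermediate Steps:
-3*2*7 + (417 - 1*(-278)) = -6*7 + (417 + 278) = -42 + 695 = 653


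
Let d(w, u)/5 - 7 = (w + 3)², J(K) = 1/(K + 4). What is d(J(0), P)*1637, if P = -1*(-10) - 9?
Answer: 2299985/16 ≈ 1.4375e+5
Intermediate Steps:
J(K) = 1/(4 + K)
P = 1 (P = 10 - 9 = 1)
d(w, u) = 35 + 5*(3 + w)² (d(w, u) = 35 + 5*(w + 3)² = 35 + 5*(3 + w)²)
d(J(0), P)*1637 = (35 + 5*(3 + 1/(4 + 0))²)*1637 = (35 + 5*(3 + 1/4)²)*1637 = (35 + 5*(3 + ¼)²)*1637 = (35 + 5*(13/4)²)*1637 = (35 + 5*(169/16))*1637 = (35 + 845/16)*1637 = (1405/16)*1637 = 2299985/16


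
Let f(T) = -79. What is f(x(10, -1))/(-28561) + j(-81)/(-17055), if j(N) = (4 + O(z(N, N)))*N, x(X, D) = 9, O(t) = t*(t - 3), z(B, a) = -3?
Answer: 5804783/54123095 ≈ 0.10725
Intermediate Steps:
O(t) = t*(-3 + t)
j(N) = 22*N (j(N) = (4 - 3*(-3 - 3))*N = (4 - 3*(-6))*N = (4 + 18)*N = 22*N)
f(x(10, -1))/(-28561) + j(-81)/(-17055) = -79/(-28561) + (22*(-81))/(-17055) = -79*(-1/28561) - 1782*(-1/17055) = 79/28561 + 198/1895 = 5804783/54123095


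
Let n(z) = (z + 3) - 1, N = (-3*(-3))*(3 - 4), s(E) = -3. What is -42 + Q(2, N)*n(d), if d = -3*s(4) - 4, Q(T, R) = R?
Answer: -105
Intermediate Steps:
N = -9 (N = 9*(-1) = -9)
d = 5 (d = -3*(-3) - 4 = 9 - 4 = 5)
n(z) = 2 + z (n(z) = (3 + z) - 1 = 2 + z)
-42 + Q(2, N)*n(d) = -42 - 9*(2 + 5) = -42 - 9*7 = -42 - 63 = -105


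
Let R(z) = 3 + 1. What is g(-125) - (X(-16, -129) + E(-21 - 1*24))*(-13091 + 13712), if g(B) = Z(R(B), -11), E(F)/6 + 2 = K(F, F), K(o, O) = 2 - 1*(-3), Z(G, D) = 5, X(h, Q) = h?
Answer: -1237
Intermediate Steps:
R(z) = 4
K(o, O) = 5 (K(o, O) = 2 + 3 = 5)
E(F) = 18 (E(F) = -12 + 6*5 = -12 + 30 = 18)
g(B) = 5
g(-125) - (X(-16, -129) + E(-21 - 1*24))*(-13091 + 13712) = 5 - (-16 + 18)*(-13091 + 13712) = 5 - 2*621 = 5 - 1*1242 = 5 - 1242 = -1237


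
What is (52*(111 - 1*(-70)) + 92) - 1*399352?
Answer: -389848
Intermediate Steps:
(52*(111 - 1*(-70)) + 92) - 1*399352 = (52*(111 + 70) + 92) - 399352 = (52*181 + 92) - 399352 = (9412 + 92) - 399352 = 9504 - 399352 = -389848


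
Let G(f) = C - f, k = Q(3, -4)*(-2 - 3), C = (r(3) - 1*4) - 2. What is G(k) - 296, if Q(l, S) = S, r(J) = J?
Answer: -319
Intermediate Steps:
C = -3 (C = (3 - 1*4) - 2 = (3 - 4) - 2 = -1 - 2 = -3)
k = 20 (k = -4*(-2 - 3) = -4*(-5) = 20)
G(f) = -3 - f
G(k) - 296 = (-3 - 1*20) - 296 = (-3 - 20) - 296 = -23 - 296 = -319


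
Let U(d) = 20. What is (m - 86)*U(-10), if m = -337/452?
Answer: -196045/113 ≈ -1734.9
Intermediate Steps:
m = -337/452 (m = -337*1/452 = -337/452 ≈ -0.74557)
(m - 86)*U(-10) = (-337/452 - 86)*20 = -39209/452*20 = -196045/113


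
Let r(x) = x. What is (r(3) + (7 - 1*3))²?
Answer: 49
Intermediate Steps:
(r(3) + (7 - 1*3))² = (3 + (7 - 1*3))² = (3 + (7 - 3))² = (3 + 4)² = 7² = 49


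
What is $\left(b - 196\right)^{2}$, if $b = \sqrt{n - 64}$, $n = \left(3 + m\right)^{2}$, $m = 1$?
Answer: $38368 - 1568 i \sqrt{3} \approx 38368.0 - 2715.9 i$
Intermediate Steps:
$n = 16$ ($n = \left(3 + 1\right)^{2} = 4^{2} = 16$)
$b = 4 i \sqrt{3}$ ($b = \sqrt{16 - 64} = \sqrt{-48} = 4 i \sqrt{3} \approx 6.9282 i$)
$\left(b - 196\right)^{2} = \left(4 i \sqrt{3} - 196\right)^{2} = \left(-196 + 4 i \sqrt{3}\right)^{2}$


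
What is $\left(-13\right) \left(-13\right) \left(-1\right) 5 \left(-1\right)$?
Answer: $845$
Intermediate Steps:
$\left(-13\right) \left(-13\right) \left(-1\right) 5 \left(-1\right) = 169 \left(\left(-5\right) \left(-1\right)\right) = 169 \cdot 5 = 845$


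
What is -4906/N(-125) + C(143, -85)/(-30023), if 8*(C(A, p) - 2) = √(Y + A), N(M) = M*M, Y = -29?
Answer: -147324088/469109375 - √114/240184 ≈ -0.31410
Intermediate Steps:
N(M) = M²
C(A, p) = 2 + √(-29 + A)/8
-4906/N(-125) + C(143, -85)/(-30023) = -4906/((-125)²) + (2 + √(-29 + 143)/8)/(-30023) = -4906/15625 + (2 + √114/8)*(-1/30023) = -4906*1/15625 + (-2/30023 - √114/240184) = -4906/15625 + (-2/30023 - √114/240184) = -147324088/469109375 - √114/240184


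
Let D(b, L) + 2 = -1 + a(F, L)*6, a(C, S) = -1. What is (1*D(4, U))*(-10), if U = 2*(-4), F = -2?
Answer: 90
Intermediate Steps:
U = -8
D(b, L) = -9 (D(b, L) = -2 + (-1 - 1*6) = -2 + (-1 - 6) = -2 - 7 = -9)
(1*D(4, U))*(-10) = (1*(-9))*(-10) = -9*(-10) = 90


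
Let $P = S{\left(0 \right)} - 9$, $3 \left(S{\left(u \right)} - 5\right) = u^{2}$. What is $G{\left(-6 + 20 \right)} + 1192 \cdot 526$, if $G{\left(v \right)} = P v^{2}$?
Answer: $626208$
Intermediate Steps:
$S{\left(u \right)} = 5 + \frac{u^{2}}{3}$
$P = -4$ ($P = \left(5 + \frac{0^{2}}{3}\right) - 9 = \left(5 + \frac{1}{3} \cdot 0\right) - 9 = \left(5 + 0\right) - 9 = 5 - 9 = -4$)
$G{\left(v \right)} = - 4 v^{2}$
$G{\left(-6 + 20 \right)} + 1192 \cdot 526 = - 4 \left(-6 + 20\right)^{2} + 1192 \cdot 526 = - 4 \cdot 14^{2} + 626992 = \left(-4\right) 196 + 626992 = -784 + 626992 = 626208$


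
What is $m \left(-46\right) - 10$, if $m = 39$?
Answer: $-1804$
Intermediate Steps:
$m \left(-46\right) - 10 = 39 \left(-46\right) - 10 = -1794 - 10 = -1804$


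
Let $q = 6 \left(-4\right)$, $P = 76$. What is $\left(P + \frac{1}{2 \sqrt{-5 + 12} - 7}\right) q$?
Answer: $-1816 + \frac{16 \sqrt{7}}{7} \approx -1810.0$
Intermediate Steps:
$q = -24$
$\left(P + \frac{1}{2 \sqrt{-5 + 12} - 7}\right) q = \left(76 + \frac{1}{2 \sqrt{-5 + 12} - 7}\right) \left(-24\right) = \left(76 + \frac{1}{2 \sqrt{7} - 7}\right) \left(-24\right) = \left(76 + \frac{1}{-7 + 2 \sqrt{7}}\right) \left(-24\right) = -1824 - \frac{24}{-7 + 2 \sqrt{7}}$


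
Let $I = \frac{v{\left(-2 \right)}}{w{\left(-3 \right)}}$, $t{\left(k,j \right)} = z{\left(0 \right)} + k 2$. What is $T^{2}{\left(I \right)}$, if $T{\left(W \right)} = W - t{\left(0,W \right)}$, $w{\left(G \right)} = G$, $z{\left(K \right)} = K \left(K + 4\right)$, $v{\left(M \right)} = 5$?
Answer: $\frac{25}{9} \approx 2.7778$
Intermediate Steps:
$z{\left(K \right)} = K \left(4 + K\right)$
$t{\left(k,j \right)} = 2 k$ ($t{\left(k,j \right)} = 0 \left(4 + 0\right) + k 2 = 0 \cdot 4 + 2 k = 0 + 2 k = 2 k$)
$I = - \frac{5}{3}$ ($I = \frac{5}{-3} = 5 \left(- \frac{1}{3}\right) = - \frac{5}{3} \approx -1.6667$)
$T{\left(W \right)} = W$ ($T{\left(W \right)} = W - 2 \cdot 0 = W - 0 = W + 0 = W$)
$T^{2}{\left(I \right)} = \left(- \frac{5}{3}\right)^{2} = \frac{25}{9}$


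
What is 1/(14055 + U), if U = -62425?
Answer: -1/48370 ≈ -2.0674e-5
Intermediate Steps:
1/(14055 + U) = 1/(14055 - 62425) = 1/(-48370) = -1/48370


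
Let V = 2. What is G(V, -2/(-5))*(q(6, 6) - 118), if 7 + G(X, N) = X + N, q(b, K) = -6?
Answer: 2852/5 ≈ 570.40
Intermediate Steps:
G(X, N) = -7 + N + X (G(X, N) = -7 + (X + N) = -7 + (N + X) = -7 + N + X)
G(V, -2/(-5))*(q(6, 6) - 118) = (-7 - 2/(-5) + 2)*(-6 - 118) = (-7 - 2*(-⅕) + 2)*(-124) = (-7 + ⅖ + 2)*(-124) = -23/5*(-124) = 2852/5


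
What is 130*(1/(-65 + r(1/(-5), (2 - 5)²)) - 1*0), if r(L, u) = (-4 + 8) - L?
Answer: -325/152 ≈ -2.1382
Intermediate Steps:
r(L, u) = 4 - L
130*(1/(-65 + r(1/(-5), (2 - 5)²)) - 1*0) = 130*(1/(-65 + (4 - 1/(-5))) - 1*0) = 130*(1/(-65 + (4 - 1*(-⅕))) + 0) = 130*(1/(-65 + (4 + ⅕)) + 0) = 130*(1/(-65 + 21/5) + 0) = 130*(1/(-304/5) + 0) = 130*(-5/304 + 0) = 130*(-5/304) = -325/152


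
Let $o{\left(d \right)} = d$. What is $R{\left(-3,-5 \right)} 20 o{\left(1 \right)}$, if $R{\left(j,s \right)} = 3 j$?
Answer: $-180$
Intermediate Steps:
$R{\left(-3,-5 \right)} 20 o{\left(1 \right)} = 3 \left(-3\right) 20 \cdot 1 = \left(-9\right) 20 \cdot 1 = \left(-180\right) 1 = -180$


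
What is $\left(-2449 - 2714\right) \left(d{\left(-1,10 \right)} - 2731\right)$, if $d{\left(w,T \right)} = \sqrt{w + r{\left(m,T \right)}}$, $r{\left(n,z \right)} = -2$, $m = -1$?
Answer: $14100153 - 5163 i \sqrt{3} \approx 1.41 \cdot 10^{7} - 8942.6 i$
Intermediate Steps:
$d{\left(w,T \right)} = \sqrt{-2 + w}$ ($d{\left(w,T \right)} = \sqrt{w - 2} = \sqrt{-2 + w}$)
$\left(-2449 - 2714\right) \left(d{\left(-1,10 \right)} - 2731\right) = \left(-2449 - 2714\right) \left(\sqrt{-2 - 1} - 2731\right) = - 5163 \left(\sqrt{-3} - 2731\right) = - 5163 \left(i \sqrt{3} - 2731\right) = - 5163 \left(-2731 + i \sqrt{3}\right) = 14100153 - 5163 i \sqrt{3}$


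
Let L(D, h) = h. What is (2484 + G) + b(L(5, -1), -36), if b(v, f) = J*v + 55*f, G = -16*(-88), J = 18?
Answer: 1894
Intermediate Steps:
G = 1408
b(v, f) = 18*v + 55*f
(2484 + G) + b(L(5, -1), -36) = (2484 + 1408) + (18*(-1) + 55*(-36)) = 3892 + (-18 - 1980) = 3892 - 1998 = 1894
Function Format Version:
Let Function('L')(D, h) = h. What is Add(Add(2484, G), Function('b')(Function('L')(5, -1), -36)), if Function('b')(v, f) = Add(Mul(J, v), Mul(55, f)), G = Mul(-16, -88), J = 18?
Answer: 1894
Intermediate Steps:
G = 1408
Function('b')(v, f) = Add(Mul(18, v), Mul(55, f))
Add(Add(2484, G), Function('b')(Function('L')(5, -1), -36)) = Add(Add(2484, 1408), Add(Mul(18, -1), Mul(55, -36))) = Add(3892, Add(-18, -1980)) = Add(3892, -1998) = 1894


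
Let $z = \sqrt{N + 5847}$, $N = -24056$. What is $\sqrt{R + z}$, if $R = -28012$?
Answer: $\sqrt{-28012 + i \sqrt{18209}} \approx 0.4031 + 167.37 i$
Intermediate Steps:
$z = i \sqrt{18209}$ ($z = \sqrt{-24056 + 5847} = \sqrt{-18209} = i \sqrt{18209} \approx 134.94 i$)
$\sqrt{R + z} = \sqrt{-28012 + i \sqrt{18209}}$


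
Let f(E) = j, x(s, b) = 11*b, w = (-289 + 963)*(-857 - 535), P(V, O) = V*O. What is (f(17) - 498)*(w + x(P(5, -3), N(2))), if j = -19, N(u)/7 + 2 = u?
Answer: 485053536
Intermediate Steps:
P(V, O) = O*V
N(u) = -14 + 7*u
w = -938208 (w = 674*(-1392) = -938208)
f(E) = -19
(f(17) - 498)*(w + x(P(5, -3), N(2))) = (-19 - 498)*(-938208 + 11*(-14 + 7*2)) = -517*(-938208 + 11*(-14 + 14)) = -517*(-938208 + 11*0) = -517*(-938208 + 0) = -517*(-938208) = 485053536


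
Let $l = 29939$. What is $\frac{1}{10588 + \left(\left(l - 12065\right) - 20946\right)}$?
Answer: $\frac{1}{7516} \approx 0.00013305$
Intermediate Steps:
$\frac{1}{10588 + \left(\left(l - 12065\right) - 20946\right)} = \frac{1}{10588 + \left(\left(29939 - 12065\right) - 20946\right)} = \frac{1}{10588 + \left(17874 - 20946\right)} = \frac{1}{10588 - 3072} = \frac{1}{7516}$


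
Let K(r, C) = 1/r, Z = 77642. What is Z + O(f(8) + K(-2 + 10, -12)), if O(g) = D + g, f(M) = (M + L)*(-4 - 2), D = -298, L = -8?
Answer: 618753/8 ≈ 77344.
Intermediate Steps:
f(M) = 48 - 6*M (f(M) = (M - 8)*(-4 - 2) = (-8 + M)*(-6) = 48 - 6*M)
O(g) = -298 + g
Z + O(f(8) + K(-2 + 10, -12)) = 77642 + (-298 + ((48 - 6*8) + 1/(-2 + 10))) = 77642 + (-298 + ((48 - 48) + 1/8)) = 77642 + (-298 + (0 + ⅛)) = 77642 + (-298 + ⅛) = 77642 - 2383/8 = 618753/8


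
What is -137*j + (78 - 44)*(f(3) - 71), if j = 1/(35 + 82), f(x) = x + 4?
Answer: -254729/117 ≈ -2177.2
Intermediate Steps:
f(x) = 4 + x
j = 1/117 ≈ 0.0085470
-137*j + (78 - 44)*(f(3) - 71) = -137*1/117 + (78 - 44)*((4 + 3) - 71) = -137/117 + 34*(7 - 71) = -137/117 + 34*(-64) = -137/117 - 2176 = -254729/117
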